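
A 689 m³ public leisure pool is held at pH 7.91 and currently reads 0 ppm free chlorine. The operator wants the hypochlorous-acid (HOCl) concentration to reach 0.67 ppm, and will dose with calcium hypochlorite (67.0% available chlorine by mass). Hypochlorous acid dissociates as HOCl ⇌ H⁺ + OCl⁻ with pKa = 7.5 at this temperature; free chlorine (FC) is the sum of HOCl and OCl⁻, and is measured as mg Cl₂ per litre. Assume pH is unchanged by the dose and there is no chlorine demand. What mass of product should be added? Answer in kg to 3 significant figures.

2.46 kg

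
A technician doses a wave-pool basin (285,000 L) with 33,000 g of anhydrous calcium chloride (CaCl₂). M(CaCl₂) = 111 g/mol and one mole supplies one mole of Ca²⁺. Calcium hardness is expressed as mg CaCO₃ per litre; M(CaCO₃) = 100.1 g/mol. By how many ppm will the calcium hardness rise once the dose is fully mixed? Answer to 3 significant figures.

Moles of Ca²⁺: 33,000 g ÷ 111 g/mol = 297.3 mol.
As CaCO₃: 297.3 mol × 100.1 g/mol = 29,760 g.
Rise: 29,760 g / 285,000 L × 1000 = 104.4 mg/L.

104 ppm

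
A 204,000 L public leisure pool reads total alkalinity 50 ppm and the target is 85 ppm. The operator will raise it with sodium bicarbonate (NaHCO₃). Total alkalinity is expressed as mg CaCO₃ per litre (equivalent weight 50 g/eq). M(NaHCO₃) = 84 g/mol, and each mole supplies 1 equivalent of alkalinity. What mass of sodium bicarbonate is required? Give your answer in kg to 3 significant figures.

12.0 kg

Alkalinity to add: (85 − 50) = 35 mg/L as CaCO₃ × 204,000 L = 7140 g as CaCO₃.
Equivalents: 7140 g ÷ 50 g/eq = 142.8 eq.
NaHCO₃ supplies 1 eq per mole → 142.8 mol.
Mass: 142.8 mol × 84 g/mol = 12,000 g.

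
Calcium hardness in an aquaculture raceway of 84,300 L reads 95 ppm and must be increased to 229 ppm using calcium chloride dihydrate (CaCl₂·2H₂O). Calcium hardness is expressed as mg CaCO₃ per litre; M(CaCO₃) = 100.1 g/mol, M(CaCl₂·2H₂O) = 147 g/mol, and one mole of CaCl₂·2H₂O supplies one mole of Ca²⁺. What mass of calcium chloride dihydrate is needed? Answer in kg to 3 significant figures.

16.6 kg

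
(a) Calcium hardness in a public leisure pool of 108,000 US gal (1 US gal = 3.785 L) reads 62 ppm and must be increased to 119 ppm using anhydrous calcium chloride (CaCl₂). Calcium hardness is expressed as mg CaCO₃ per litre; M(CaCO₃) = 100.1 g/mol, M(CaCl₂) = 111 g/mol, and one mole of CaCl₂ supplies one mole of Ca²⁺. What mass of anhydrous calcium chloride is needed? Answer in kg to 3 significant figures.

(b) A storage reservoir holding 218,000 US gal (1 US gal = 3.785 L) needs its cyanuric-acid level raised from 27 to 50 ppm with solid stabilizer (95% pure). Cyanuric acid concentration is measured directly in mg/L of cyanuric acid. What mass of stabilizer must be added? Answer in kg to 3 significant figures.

(a) Volume: 108,000 US gal × 3.785 L/gal = 408,780 L.
(a) Hardness to add: (119 − 62) = 57 mg/L as CaCO₃ × 408,780 L = 23,300 g as CaCO₃.
(a) Moles of Ca²⁺ (1 mol Ca²⁺ ≡ 1 mol CaCO₃): 23,300 / 100.1 g/mol = 232.8 mol.
(a) Mass of CaCl₂: 232.8 × 111 = 25,840 g.

(b) Volume: 218,000 US gal × 3.785 L/gal = 825,130 L.
(b) CYA to add: (50 − 27) = 23 mg/L × 825,130 L = 18,980 g cyanuric acid.
(b) At 95% purity: 18,980 / 0.95 = 19,980 g product.

(a) 25.8 kg; (b) 20.0 kg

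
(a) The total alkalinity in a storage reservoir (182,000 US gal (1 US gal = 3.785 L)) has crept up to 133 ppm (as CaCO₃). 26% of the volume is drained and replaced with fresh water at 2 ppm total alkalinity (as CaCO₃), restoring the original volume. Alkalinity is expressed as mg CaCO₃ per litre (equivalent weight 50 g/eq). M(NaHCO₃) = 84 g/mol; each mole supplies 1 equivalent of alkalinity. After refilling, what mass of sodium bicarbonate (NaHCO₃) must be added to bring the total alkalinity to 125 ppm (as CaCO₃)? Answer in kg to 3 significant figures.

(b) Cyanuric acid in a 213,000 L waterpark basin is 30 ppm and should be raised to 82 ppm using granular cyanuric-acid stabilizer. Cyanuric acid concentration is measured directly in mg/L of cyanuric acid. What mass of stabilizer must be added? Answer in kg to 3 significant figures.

(a) 30.2 kg; (b) 11.1 kg

(a) Volume: 182,000 US gal × 3.785 L/gal = 688,870 L.
(a) After draining 26% and refilling: 133 × 0.74 + 2 × 0.26 = 98.94 ppm.
(a) Deficit to target: 125 − 98.94 = 26.06 mg/L.
(a) As CaCO₃: 26.06 mg/L × 688,870 L = 17,950 g; ÷ 50 g/eq ÷ 1 = 359 mol NaHCO₃.
(a) Mass: 359 × 84 = 30,160 g.

(b) CYA to add: (82 − 30) = 52 mg/L × 213,000 L = 11,080 g cyanuric acid.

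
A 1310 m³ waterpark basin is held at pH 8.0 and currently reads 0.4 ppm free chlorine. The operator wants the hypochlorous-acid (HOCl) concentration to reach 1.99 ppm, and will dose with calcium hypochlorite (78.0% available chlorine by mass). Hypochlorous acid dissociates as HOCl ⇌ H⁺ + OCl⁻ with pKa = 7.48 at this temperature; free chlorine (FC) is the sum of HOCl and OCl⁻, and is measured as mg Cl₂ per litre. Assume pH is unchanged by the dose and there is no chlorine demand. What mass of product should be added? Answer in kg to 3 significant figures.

13.7 kg

Volume: 1310 m³ = 1,310,000 L.
[OCl⁻]/[HOCl] = 10^(pH − pKa) = 10^(8.0 − 7.48) = 3.311; fraction as HOCl = 1/(1 + 3.311) = 0.2319.
Free chlorine required for 1.99 ppm HOCl: 1.99 / 0.2319 = 8.58 ppm.
FC to add: 8.58 − 0.4 = 8.18 mg/L as Cl₂.
Cl₂ equivalent: 8.18 mg/L × 1,310,000 L = 10,720 g.
Product at 78.0% available Cl: 10,720 / 0.78 = 13,740 g.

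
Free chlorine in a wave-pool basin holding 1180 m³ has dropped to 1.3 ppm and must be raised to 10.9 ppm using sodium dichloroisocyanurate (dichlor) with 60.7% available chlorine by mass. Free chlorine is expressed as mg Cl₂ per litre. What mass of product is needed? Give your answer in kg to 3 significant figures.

Volume: 1180 m³ = 1,180,000 L.
Chlorine deficit: 10.9 − 1.3 = 9.6 ppm = 9.6 mg/L as Cl₂.
Cl₂ equivalent needed: 9.6 mg/L × 1,180,000 L = 11,330,000 mg = 11,330 g.
Product at 60.7% available chlorine: 11,330 / 0.607 = 18,660 g.

18.7 kg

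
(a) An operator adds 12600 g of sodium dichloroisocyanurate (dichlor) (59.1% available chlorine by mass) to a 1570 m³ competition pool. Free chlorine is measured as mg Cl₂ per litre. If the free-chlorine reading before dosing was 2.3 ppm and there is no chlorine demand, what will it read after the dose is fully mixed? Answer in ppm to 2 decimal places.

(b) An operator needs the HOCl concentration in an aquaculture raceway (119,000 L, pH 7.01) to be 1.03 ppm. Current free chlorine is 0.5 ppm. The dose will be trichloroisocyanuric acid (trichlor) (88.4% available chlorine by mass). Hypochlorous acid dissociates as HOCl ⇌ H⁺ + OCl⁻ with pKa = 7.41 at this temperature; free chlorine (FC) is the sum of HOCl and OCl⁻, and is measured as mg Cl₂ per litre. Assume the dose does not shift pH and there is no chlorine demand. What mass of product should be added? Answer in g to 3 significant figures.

(a) Volume: 1570 m³ = 1,570,000 L.
(a) Available chlorine delivered: 12,600 g × 0.591 = 7447 g as Cl₂.
(a) Concentration rise: 7447 g / 1,570,000 L = 4.743 mg/L = 4.74 ppm.
(a) Final FC: 2.3 + 4.74 = 7.04 ppm.

(b) [OCl⁻]/[HOCl] = 10^(pH − pKa) = 10^(7.01 − 7.41) = 0.3981; fraction as HOCl = 1/(1 + 0.3981) = 0.7153.
(b) Free chlorine required for 1.03 ppm HOCl: 1.03 / 0.7153 = 1.44 ppm.
(b) FC to add: 1.44 − 0.5 = 0.9401 mg/L as Cl₂.
(b) Cl₂ equivalent: 0.9401 mg/L × 119,000 L = 111.9 g.
(b) Product at 88.4% available Cl: 111.9 / 0.884 = 126.5 g.

(a) 7.04 ppm; (b) 127 g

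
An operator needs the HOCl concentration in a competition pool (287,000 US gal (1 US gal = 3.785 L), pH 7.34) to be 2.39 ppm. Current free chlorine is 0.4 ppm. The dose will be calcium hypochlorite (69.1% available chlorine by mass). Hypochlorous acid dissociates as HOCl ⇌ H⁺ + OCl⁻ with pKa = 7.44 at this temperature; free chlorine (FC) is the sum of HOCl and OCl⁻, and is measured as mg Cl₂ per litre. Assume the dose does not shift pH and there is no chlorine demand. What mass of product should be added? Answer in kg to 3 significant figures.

6.11 kg

Volume: 287,000 US gal × 3.785 L/gal = 1,086,295 L.
[OCl⁻]/[HOCl] = 10^(pH − pKa) = 10^(7.34 − 7.44) = 0.7943; fraction as HOCl = 1/(1 + 0.7943) = 0.5573.
Free chlorine required for 2.39 ppm HOCl: 2.39 / 0.5573 = 4.288 ppm.
FC to add: 4.288 − 0.4 = 3.888 mg/L as Cl₂.
Cl₂ equivalent: 3.888 mg/L × 1,086,295 L = 4224 g.
Product at 69.1% available Cl: 4224 / 0.691 = 6113 g.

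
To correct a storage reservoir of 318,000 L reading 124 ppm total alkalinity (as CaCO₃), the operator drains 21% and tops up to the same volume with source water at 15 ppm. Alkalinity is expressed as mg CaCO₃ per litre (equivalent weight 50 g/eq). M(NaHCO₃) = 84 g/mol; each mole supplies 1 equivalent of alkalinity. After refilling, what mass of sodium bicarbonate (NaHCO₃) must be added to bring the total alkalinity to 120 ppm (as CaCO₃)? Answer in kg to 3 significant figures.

After draining 21% and refilling: 124 × 0.79 + 15 × 0.21 = 101.11 ppm.
Deficit to target: 120 − 101.11 = 18.89 mg/L.
As CaCO₃: 18.89 mg/L × 318,000 L = 6007 g; ÷ 50 g/eq ÷ 1 = 120.1 mol NaHCO₃.
Mass: 120.1 × 84 = 10,090 g.

10.1 kg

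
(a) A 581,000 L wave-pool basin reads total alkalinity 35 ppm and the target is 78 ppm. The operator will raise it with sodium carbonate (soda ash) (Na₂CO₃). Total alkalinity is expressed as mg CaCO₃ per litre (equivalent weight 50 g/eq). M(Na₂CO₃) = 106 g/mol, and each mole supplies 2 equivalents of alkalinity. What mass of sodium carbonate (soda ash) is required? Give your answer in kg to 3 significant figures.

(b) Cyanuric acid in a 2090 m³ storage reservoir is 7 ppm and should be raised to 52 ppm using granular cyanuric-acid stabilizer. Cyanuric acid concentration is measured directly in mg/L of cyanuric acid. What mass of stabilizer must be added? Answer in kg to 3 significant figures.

(a) 26.5 kg; (b) 94.0 kg

(a) Alkalinity to add: (78 − 35) = 43 mg/L as CaCO₃ × 581,000 L = 24,980 g as CaCO₃.
(a) Equivalents: 24,980 g ÷ 50 g/eq = 499.7 eq.
(a) Each mole of Na₂CO₃ supplies 2 eq, so 499.7 / 2 = 249.8 mol.
(a) Mass: 249.8 mol × 106 g/mol = 26,480 g.

(b) Volume: 2090 m³ = 2,090,000 L.
(b) CYA to add: (52 − 7) = 45 mg/L × 2,090,000 L = 94,050 g cyanuric acid.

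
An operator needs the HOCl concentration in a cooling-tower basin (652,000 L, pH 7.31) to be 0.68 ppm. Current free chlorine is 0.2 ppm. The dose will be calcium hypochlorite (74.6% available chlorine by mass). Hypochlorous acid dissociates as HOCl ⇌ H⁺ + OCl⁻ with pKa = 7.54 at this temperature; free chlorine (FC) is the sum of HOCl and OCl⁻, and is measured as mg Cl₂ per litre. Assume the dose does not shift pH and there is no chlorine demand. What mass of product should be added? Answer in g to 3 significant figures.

769 g

[OCl⁻]/[HOCl] = 10^(pH − pKa) = 10^(7.31 − 7.54) = 0.5888; fraction as HOCl = 1/(1 + 0.5888) = 0.6294.
Free chlorine required for 0.68 ppm HOCl: 0.68 / 0.6294 = 1.08 ppm.
FC to add: 1.08 − 0.2 = 0.8804 mg/L as Cl₂.
Cl₂ equivalent: 0.8804 mg/L × 652,000 L = 574 g.
Product at 74.6% available Cl: 574 / 0.746 = 769.5 g.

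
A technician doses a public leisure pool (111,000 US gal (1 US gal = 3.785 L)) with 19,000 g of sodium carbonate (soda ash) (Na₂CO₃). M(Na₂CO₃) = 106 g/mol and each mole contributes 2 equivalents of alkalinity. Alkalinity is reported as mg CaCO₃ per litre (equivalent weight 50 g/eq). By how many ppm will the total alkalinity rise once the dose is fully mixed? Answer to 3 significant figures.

42.7 ppm

Volume: 111,000 US gal × 3.785 L/gal = 420,135 L.
Moles of Na₂CO₃: 19,000 g ÷ 106 g/mol = 179.2 mol → 358.5 eq of alkalinity.
As CaCO₃: 358.5 eq × 50 g/eq = 17,920 g.
Rise: 17,920 g / 420,135 L × 1000 = 42.66 mg/L.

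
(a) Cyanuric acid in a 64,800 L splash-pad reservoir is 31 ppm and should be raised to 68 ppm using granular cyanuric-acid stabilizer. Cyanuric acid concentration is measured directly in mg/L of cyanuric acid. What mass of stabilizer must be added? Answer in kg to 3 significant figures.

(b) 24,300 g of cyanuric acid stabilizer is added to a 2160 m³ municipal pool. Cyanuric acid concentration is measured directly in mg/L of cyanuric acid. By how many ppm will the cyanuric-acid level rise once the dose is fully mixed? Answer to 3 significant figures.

(a) 2.40 kg; (b) 11.2 ppm

(a) CYA to add: (68 − 31) = 37 mg/L × 64,800 L = 2398 g cyanuric acid.

(b) Volume: 2160 m³ = 2,160,000 L.
(b) Rise: 24,300 g / 2,160,000 L × 1000 = 11.25 mg/L.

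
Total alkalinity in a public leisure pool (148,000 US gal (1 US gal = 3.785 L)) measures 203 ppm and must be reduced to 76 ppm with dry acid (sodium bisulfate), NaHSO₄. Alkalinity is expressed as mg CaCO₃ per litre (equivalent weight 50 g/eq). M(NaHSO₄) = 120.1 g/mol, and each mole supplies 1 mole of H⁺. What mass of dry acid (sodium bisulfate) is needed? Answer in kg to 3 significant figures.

Volume: 148,000 US gal × 3.785 L/gal = 560,180 L.
Alkalinity to neutralize: (203 − 76) = 127 mg/L as CaCO₃ × 560,180 L = 71,140 g as CaCO₃.
Equivalents of H⁺ required: 71,140 ÷ 50 g/eq = 1423 eq = 1423 mol NaHSO₄.
Mass of NaHSO₄: 1423 × 120.1 = 170,900 g.

171 kg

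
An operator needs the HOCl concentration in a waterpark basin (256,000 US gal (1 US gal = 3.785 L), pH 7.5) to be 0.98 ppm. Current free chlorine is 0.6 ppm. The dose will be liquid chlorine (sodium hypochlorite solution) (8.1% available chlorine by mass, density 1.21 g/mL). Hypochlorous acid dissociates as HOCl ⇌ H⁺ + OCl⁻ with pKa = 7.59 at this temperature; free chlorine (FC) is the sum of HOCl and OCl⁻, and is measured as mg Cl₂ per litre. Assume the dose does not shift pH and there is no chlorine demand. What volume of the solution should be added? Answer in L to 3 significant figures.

11.6 L

Volume: 256,000 US gal × 3.785 L/gal = 968,960 L.
[OCl⁻]/[HOCl] = 10^(pH − pKa) = 10^(7.5 − 7.59) = 0.8128; fraction as HOCl = 1/(1 + 0.8128) = 0.5516.
Free chlorine required for 0.98 ppm HOCl: 0.98 / 0.5516 = 1.777 ppm.
FC to add: 1.777 − 0.6 = 1.177 mg/L as Cl₂.
Cl₂ equivalent: 1.177 mg/L × 968,960 L = 1140 g.
Product at 8.1% available Cl: 1140 / 0.081 = 14,070 g.
Volume: 14,070 g ÷ 1.21 g/mL = 11,630 mL.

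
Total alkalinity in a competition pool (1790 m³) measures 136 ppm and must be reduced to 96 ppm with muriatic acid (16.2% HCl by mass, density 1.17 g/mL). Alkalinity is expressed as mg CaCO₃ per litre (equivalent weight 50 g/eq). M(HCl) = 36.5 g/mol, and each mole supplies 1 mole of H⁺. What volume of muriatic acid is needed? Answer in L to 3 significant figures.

Volume: 1790 m³ = 1,790,000 L.
Alkalinity to neutralize: (136 − 96) = 40 mg/L as CaCO₃ × 1,790,000 L = 71,600 g as CaCO₃.
Equivalents of H⁺ required: 71,600 ÷ 50 g/eq = 1432 eq = 1432 mol HCl.
Mass of HCl: 1432 × 36.5 = 52,270 g.
Mass of 16.2% solution: 52,270 / 0.162 = 322,600 g.
Volume: 322,600 g ÷ 1.17 g/mL = 275,800 mL.

276 L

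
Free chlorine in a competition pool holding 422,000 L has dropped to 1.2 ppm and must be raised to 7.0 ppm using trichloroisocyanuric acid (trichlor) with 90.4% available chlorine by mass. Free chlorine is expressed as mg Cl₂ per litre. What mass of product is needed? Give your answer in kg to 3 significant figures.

Chlorine deficit: 7.0 − 1.2 = 5.8 ppm = 5.8 mg/L as Cl₂.
Cl₂ equivalent needed: 5.8 mg/L × 422,000 L = 2,448,000 mg = 2448 g.
Product at 90.4% available chlorine: 2448 / 0.904 = 2708 g.

2.71 kg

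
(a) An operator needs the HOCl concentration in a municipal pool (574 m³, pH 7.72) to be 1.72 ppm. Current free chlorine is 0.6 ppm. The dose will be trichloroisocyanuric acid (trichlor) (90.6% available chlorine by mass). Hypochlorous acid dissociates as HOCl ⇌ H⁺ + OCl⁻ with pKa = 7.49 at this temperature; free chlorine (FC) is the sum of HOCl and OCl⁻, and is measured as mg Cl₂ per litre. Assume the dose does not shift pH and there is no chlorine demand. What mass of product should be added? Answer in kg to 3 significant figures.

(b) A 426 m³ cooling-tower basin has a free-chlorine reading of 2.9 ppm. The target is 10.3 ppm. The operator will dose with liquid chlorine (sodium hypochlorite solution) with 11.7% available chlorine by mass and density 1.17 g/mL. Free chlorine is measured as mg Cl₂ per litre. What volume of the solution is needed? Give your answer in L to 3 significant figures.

(a) Volume: 574 m³ = 574,000 L.
(a) [OCl⁻]/[HOCl] = 10^(pH − pKa) = 10^(7.72 − 7.49) = 1.698; fraction as HOCl = 1/(1 + 1.698) = 0.3706.
(a) Free chlorine required for 1.72 ppm HOCl: 1.72 / 0.3706 = 4.641 ppm.
(a) FC to add: 4.641 − 0.6 = 4.041 mg/L as Cl₂.
(a) Cl₂ equivalent: 4.041 mg/L × 574,000 L = 2320 g.
(a) Product at 90.6% available Cl: 2320 / 0.906 = 2560 g.

(b) Volume: 426 m³ = 426,000 L.
(b) Chlorine deficit: 10.3 − 2.9 = 7.4 ppm = 7.4 mg/L as Cl₂.
(b) Cl₂ equivalent needed: 7.4 mg/L × 426,000 L = 3,152,000 mg = 3152 g.
(b) Product at 11.7% available chlorine: 3152 / 0.117 = 26,940 g.
(b) Volume at density 1.17 g/mL: 26,940 g ÷ 1.17 g/mL = 23,030 mL.

(a) 2.56 kg; (b) 23.0 L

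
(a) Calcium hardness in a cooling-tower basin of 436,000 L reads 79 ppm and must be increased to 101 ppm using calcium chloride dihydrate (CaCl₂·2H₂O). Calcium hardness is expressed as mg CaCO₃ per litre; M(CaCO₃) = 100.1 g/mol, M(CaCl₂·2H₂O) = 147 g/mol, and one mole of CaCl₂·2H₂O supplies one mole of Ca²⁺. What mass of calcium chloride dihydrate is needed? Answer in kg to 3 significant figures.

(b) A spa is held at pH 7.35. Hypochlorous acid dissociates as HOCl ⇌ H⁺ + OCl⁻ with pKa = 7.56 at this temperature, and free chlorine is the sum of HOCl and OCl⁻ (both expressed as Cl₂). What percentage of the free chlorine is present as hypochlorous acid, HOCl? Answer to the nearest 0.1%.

(a) Hardness to add: (101 − 79) = 22 mg/L as CaCO₃ × 436,000 L = 9592 g as CaCO₃.
(a) Moles of Ca²⁺ (1 mol Ca²⁺ ≡ 1 mol CaCO₃): 9592 / 100.1 g/mol = 95.82 mol.
(a) Mass of CaCl₂·2H₂O: 95.82 × 147 = 14,090 g.

(b) [OCl⁻]/[HOCl] = 10^(pH − pKa) = 10^(7.35 − 7.56) = 10^-0.21 = 0.6166.
(b) Fraction as HOCl = 1 / (1 + 0.6166) = 0.6186.

(a) 14.1 kg; (b) 61.9%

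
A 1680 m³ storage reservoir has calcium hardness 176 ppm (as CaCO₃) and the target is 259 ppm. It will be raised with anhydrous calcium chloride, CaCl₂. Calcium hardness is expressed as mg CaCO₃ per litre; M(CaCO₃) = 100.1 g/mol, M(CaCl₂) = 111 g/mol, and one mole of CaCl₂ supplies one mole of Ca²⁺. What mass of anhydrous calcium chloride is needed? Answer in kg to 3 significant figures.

Volume: 1680 m³ = 1,680,000 L.
Hardness to add: (259 − 176) = 83 mg/L as CaCO₃ × 1,680,000 L = 139,400 g as CaCO₃.
Moles of Ca²⁺ (1 mol Ca²⁺ ≡ 1 mol CaCO₃): 139,400 / 100.1 g/mol = 1393 mol.
Mass of CaCl₂: 1393 × 111 = 154,600 g.

155 kg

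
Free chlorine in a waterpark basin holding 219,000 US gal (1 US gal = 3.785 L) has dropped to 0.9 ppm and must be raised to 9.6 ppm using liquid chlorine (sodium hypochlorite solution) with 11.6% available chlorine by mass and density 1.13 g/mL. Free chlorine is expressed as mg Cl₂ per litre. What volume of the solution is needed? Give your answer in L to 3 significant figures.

55.0 L

Volume: 219,000 US gal × 3.785 L/gal = 828,915 L.
Chlorine deficit: 9.6 − 0.9 = 8.7 ppm = 8.7 mg/L as Cl₂.
Cl₂ equivalent needed: 8.7 mg/L × 828,915 L = 7,212,000 mg = 7212 g.
Product at 11.6% available chlorine: 7212 / 0.116 = 62,170 g.
Volume at density 1.13 g/mL: 62,170 g ÷ 1.13 g/mL = 55,020 mL.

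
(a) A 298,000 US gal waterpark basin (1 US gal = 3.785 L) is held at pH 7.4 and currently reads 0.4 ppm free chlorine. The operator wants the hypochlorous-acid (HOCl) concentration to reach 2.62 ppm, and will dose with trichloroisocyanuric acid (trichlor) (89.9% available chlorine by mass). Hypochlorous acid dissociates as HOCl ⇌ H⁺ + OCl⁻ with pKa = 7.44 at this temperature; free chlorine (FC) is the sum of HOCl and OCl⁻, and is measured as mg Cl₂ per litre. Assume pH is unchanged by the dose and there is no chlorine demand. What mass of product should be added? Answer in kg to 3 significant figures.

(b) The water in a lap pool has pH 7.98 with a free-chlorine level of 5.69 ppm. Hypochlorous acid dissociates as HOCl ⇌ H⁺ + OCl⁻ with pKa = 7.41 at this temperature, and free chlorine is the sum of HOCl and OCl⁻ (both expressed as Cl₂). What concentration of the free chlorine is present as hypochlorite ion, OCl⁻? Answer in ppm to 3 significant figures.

(a) Volume: 298,000 US gal × 3.785 L/gal = 1,127,930 L.
(a) [OCl⁻]/[HOCl] = 10^(pH − pKa) = 10^(7.4 − 7.44) = 0.912; fraction as HOCl = 1/(1 + 0.912) = 0.523.
(a) Free chlorine required for 2.62 ppm HOCl: 2.62 / 0.523 = 5.009 ppm.
(a) FC to add: 5.009 − 0.4 = 4.609 mg/L as Cl₂.
(a) Cl₂ equivalent: 4.609 mg/L × 1,127,930 L = 5199 g.
(a) Product at 89.9% available Cl: 5199 / 0.899 = 5783 g.

(b) [OCl⁻]/[HOCl] = 10^(pH − pKa) = 10^(7.98 − 7.41) = 10^0.57 = 3.715.
(b) Fraction as HOCl = 1 / (1 + 3.715) = 0.2121.
(b) OCl⁻ = (1 − 0.2121) × 5.69 ppm = 4.483 ppm.

(a) 5.78 kg; (b) 4.48 ppm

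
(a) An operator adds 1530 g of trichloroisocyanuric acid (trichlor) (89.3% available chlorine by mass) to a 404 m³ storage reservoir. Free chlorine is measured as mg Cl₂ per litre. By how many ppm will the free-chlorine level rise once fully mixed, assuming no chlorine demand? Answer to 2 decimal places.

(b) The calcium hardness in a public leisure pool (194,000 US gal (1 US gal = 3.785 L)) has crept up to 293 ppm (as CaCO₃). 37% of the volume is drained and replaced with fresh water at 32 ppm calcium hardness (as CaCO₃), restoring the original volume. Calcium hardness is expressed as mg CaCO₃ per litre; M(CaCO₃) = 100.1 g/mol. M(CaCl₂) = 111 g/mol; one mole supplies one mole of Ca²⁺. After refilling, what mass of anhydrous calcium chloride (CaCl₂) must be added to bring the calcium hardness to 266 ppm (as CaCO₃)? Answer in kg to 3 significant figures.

(a) 3.38 ppm; (b) 56.6 kg

(a) Volume: 404 m³ = 404,000 L.
(a) Available chlorine delivered: 1530 g × 0.893 = 1366 g as Cl₂.
(a) Concentration rise: 1366 g / 404,000 L = 3.382 mg/L = 3.38 ppm.

(b) Volume: 194,000 US gal × 3.785 L/gal = 734,290 L.
(b) After draining 37% and refilling: 293 × 0.63 + 32 × 0.37 = 196.43 ppm.
(b) Deficit to target: 266 − 196.43 = 69.57 mg/L.
(b) As CaCO₃: 69.57 mg/L × 734,290 L = 51,080 g; ÷ 100.1 = 510.3 mol Ca²⁺.
(b) Mass: 510.3 × 111 = 56,650 g.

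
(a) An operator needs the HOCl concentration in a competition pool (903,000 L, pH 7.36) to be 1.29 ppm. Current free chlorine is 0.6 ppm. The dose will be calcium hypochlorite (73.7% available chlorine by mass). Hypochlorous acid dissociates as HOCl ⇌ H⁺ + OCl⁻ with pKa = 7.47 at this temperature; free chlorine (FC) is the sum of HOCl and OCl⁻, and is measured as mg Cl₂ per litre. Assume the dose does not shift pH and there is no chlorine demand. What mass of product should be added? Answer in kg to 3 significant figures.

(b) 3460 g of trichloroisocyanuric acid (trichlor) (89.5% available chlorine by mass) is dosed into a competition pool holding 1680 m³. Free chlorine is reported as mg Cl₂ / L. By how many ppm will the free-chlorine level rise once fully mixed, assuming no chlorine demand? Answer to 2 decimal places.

(a) 2.07 kg; (b) 1.84 ppm

(a) [OCl⁻]/[HOCl] = 10^(pH − pKa) = 10^(7.36 − 7.47) = 0.7762; fraction as HOCl = 1/(1 + 0.7762) = 0.563.
(a) Free chlorine required for 1.29 ppm HOCl: 1.29 / 0.563 = 2.291 ppm.
(a) FC to add: 2.291 − 0.6 = 1.691 mg/L as Cl₂.
(a) Cl₂ equivalent: 1.691 mg/L × 903,000 L = 1527 g.
(a) Product at 73.7% available Cl: 1527 / 0.737 = 2072 g.

(b) Volume: 1680 m³ = 1,680,000 L.
(b) Available chlorine delivered: 3460 g × 0.895 = 3097 g as Cl₂.
(b) Concentration rise: 3097 g / 1,680,000 L = 1.843 mg/L = 1.84 ppm.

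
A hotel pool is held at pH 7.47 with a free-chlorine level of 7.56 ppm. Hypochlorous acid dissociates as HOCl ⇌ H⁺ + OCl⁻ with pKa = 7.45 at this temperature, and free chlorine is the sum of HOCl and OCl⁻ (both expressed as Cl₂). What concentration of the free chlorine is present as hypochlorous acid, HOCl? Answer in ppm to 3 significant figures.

[OCl⁻]/[HOCl] = 10^(pH − pKa) = 10^(7.47 − 7.45) = 10^0.02 = 1.047.
Fraction as HOCl = 1 / (1 + 1.047) = 0.4885.
HOCl = 0.4885 × 7.56 ppm = 3.693 ppm.

3.69 ppm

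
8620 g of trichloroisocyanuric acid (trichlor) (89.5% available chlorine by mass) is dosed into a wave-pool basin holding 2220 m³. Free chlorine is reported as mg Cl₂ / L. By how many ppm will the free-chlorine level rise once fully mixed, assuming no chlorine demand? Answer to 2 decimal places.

3.48 ppm

Volume: 2220 m³ = 2,220,000 L.
Available chlorine delivered: 8620 g × 0.895 = 7715 g as Cl₂.
Concentration rise: 7715 g / 2,220,000 L = 3.475 mg/L = 3.48 ppm.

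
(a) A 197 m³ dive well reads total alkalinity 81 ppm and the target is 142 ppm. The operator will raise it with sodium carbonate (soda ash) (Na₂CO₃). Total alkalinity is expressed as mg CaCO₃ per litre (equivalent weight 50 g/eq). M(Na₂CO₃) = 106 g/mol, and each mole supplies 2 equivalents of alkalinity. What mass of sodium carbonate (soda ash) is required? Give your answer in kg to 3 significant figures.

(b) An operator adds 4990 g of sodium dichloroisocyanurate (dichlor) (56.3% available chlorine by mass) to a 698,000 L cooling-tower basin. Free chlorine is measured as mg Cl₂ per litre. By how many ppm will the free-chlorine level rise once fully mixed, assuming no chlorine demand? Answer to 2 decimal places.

(a) Volume: 197 m³ = 197,000 L.
(a) Alkalinity to add: (142 − 81) = 61 mg/L as CaCO₃ × 197,000 L = 12,020 g as CaCO₃.
(a) Equivalents: 12,020 g ÷ 50 g/eq = 240.3 eq.
(a) Each mole of Na₂CO₃ supplies 2 eq, so 240.3 / 2 = 120.2 mol.
(a) Mass: 120.2 mol × 106 g/mol = 12,740 g.

(b) Available chlorine delivered: 4990 g × 0.563 = 2809 g as Cl₂.
(b) Concentration rise: 2809 g / 698,000 L = 4.025 mg/L = 4.02 ppm.

(a) 12.7 kg; (b) 4.02 ppm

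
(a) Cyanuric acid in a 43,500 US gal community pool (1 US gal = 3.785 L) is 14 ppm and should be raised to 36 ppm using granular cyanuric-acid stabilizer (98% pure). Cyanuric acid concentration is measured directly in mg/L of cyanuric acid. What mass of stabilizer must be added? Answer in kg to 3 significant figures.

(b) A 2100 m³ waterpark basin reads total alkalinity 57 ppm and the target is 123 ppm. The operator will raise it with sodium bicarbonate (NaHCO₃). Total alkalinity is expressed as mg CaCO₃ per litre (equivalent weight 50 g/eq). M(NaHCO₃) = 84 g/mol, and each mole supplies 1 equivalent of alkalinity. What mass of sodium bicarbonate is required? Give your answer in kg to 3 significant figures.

(a) 3.70 kg; (b) 233 kg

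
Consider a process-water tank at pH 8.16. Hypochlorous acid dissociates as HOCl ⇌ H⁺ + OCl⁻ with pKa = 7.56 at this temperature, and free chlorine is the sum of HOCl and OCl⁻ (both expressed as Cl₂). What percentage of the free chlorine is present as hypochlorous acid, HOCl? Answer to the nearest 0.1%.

[OCl⁻]/[HOCl] = 10^(pH − pKa) = 10^(8.16 − 7.56) = 10^0.60 = 3.981.
Fraction as HOCl = 1 / (1 + 3.981) = 0.2008.

20.1%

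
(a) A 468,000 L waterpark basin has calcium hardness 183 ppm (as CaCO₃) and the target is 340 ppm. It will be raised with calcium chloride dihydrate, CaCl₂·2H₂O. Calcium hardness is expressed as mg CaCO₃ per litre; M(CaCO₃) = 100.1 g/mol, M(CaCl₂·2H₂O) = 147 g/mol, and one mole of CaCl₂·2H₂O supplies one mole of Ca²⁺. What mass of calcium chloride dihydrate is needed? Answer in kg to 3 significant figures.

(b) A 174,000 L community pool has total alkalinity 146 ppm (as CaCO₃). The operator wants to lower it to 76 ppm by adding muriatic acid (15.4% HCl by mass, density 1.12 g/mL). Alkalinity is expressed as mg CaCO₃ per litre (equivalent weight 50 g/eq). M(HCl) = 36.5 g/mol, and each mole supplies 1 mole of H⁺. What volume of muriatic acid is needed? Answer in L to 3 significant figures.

(a) 108 kg; (b) 51.6 L

(a) Hardness to add: (340 − 183) = 157 mg/L as CaCO₃ × 468,000 L = 73,480 g as CaCO₃.
(a) Moles of Ca²⁺ (1 mol Ca²⁺ ≡ 1 mol CaCO₃): 73,480 / 100.1 g/mol = 734 mol.
(a) Mass of CaCl₂·2H₂O: 734 × 147 = 107,900 g.

(b) Alkalinity to neutralize: (146 − 76) = 70 mg/L as CaCO₃ × 174,000 L = 12,180 g as CaCO₃.
(b) Equivalents of H⁺ required: 12,180 ÷ 50 g/eq = 243.6 eq = 243.6 mol HCl.
(b) Mass of HCl: 243.6 × 36.5 = 8891 g.
(b) Mass of 15.4% solution: 8891 / 0.154 = 57,740 g.
(b) Volume: 57,740 g ÷ 1.12 g/mL = 51,550 mL.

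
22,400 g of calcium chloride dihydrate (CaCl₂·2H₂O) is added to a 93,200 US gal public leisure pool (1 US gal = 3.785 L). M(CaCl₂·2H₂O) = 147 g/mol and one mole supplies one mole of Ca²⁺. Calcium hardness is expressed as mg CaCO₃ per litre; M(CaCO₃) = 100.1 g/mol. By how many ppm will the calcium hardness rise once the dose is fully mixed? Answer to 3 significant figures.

Volume: 93,200 US gal × 3.785 L/gal = 352,762 L.
Moles of Ca²⁺: 22,400 g ÷ 147 g/mol = 152.4 mol.
As CaCO₃: 152.4 mol × 100.1 g/mol = 15,250 g.
Rise: 15,250 g / 352,762 L × 1000 = 43.24 mg/L.

43.2 ppm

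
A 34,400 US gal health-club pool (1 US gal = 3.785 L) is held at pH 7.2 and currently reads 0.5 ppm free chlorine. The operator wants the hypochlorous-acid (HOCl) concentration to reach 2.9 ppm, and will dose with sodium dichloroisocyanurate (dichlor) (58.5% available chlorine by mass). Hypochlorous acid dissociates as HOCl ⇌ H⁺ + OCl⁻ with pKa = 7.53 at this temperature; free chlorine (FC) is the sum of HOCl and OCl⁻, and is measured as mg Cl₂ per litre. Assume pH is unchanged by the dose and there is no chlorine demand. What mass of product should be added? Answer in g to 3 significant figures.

836 g

Volume: 34,400 US gal × 3.785 L/gal = 130,204 L.
[OCl⁻]/[HOCl] = 10^(pH − pKa) = 10^(7.2 − 7.53) = 0.4677; fraction as HOCl = 1/(1 + 0.4677) = 0.6813.
Free chlorine required for 2.9 ppm HOCl: 2.9 / 0.6813 = 4.256 ppm.
FC to add: 4.256 − 0.5 = 3.756 mg/L as Cl₂.
Cl₂ equivalent: 3.756 mg/L × 130,204 L = 489.1 g.
Product at 58.5% available Cl: 489.1 / 0.585 = 836.1 g.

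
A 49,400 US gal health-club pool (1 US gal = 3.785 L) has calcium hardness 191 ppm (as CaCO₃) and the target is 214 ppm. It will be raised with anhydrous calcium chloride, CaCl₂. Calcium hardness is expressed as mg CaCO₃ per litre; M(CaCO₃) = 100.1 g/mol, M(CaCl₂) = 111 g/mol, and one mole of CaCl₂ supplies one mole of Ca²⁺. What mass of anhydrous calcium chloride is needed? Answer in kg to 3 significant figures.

Volume: 49,400 US gal × 3.785 L/gal = 186,979 L.
Hardness to add: (214 − 191) = 23 mg/L as CaCO₃ × 186,979 L = 4301 g as CaCO₃.
Moles of Ca²⁺ (1 mol Ca²⁺ ≡ 1 mol CaCO₃): 4301 / 100.1 g/mol = 42.96 mol.
Mass of CaCl₂: 42.96 × 111 = 4769 g.

4.77 kg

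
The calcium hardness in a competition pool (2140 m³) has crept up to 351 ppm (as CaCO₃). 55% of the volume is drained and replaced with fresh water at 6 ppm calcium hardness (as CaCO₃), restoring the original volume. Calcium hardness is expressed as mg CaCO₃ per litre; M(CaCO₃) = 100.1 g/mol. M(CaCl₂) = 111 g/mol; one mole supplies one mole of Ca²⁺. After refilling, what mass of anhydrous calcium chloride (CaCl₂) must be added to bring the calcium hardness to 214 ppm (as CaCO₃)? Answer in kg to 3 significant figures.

Volume: 2140 m³ = 2,140,000 L.
After draining 55% and refilling: 351 × 0.45 + 6 × 0.55 = 161.25 ppm.
Deficit to target: 214 − 161.25 = 52.75 mg/L.
As CaCO₃: 52.75 mg/L × 2,140,000 L = 112,900 g; ÷ 100.1 = 1128 mol Ca²⁺.
Mass: 1128 × 111 = 125,200 g.

125 kg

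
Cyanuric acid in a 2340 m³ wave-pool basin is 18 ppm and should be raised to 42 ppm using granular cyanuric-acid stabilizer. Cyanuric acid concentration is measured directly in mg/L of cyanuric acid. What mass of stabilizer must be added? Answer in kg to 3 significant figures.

56.2 kg

Volume: 2340 m³ = 2,340,000 L.
CYA to add: (42 − 18) = 24 mg/L × 2,340,000 L = 56,160 g cyanuric acid.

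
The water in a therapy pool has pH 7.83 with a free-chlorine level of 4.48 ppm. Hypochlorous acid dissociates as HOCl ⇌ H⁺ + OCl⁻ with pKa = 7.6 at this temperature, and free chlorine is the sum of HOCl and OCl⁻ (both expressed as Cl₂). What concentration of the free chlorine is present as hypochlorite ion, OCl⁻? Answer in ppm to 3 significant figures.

[OCl⁻]/[HOCl] = 10^(pH − pKa) = 10^(7.83 − 7.6) = 10^0.23 = 1.698.
Fraction as HOCl = 1 / (1 + 1.698) = 0.3706.
OCl⁻ = (1 − 0.3706) × 4.48 ppm = 2.82 ppm.

2.82 ppm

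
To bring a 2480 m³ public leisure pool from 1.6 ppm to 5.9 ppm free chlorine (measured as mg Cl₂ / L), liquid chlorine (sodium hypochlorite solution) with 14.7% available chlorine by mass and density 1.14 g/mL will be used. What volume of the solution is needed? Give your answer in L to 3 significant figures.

63.6 L

Volume: 2480 m³ = 2,480,000 L.
Chlorine deficit: 5.9 − 1.6 = 4.3 ppm = 4.3 mg/L as Cl₂.
Cl₂ equivalent needed: 4.3 mg/L × 2,480,000 L = 10,660,000 mg = 10,660 g.
Product at 14.7% available chlorine: 10,660 / 0.147 = 72,540 g.
Volume at density 1.14 g/mL: 72,540 g ÷ 1.14 g/mL = 63,640 mL.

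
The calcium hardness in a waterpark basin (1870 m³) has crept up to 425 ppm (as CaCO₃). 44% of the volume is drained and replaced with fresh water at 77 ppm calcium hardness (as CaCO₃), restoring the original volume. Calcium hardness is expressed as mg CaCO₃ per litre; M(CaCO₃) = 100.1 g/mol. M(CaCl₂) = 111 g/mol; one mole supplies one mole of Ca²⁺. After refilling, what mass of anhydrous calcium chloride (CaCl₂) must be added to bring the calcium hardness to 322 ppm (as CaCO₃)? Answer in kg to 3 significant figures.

104 kg

Volume: 1870 m³ = 1,870,000 L.
After draining 44% and refilling: 425 × 0.56 + 77 × 0.44 = 271.88 ppm.
Deficit to target: 322 − 271.88 = 50.12 mg/L.
As CaCO₃: 50.12 mg/L × 1,870,000 L = 93,720 g; ÷ 100.1 = 936.3 mol Ca²⁺.
Mass: 936.3 × 111 = 103,900 g.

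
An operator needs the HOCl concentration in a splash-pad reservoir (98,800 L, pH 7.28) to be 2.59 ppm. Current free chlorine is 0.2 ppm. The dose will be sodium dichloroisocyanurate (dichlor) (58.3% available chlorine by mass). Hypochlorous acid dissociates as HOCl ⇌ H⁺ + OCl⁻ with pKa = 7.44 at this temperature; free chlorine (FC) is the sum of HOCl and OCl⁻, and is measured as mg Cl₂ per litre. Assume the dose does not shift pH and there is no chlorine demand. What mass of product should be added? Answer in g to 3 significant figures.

709 g

[OCl⁻]/[HOCl] = 10^(pH − pKa) = 10^(7.28 − 7.44) = 0.6918; fraction as HOCl = 1/(1 + 0.6918) = 0.5911.
Free chlorine required for 2.59 ppm HOCl: 2.59 / 0.5911 = 4.382 ppm.
FC to add: 4.382 − 0.2 = 4.182 mg/L as Cl₂.
Cl₂ equivalent: 4.182 mg/L × 98,800 L = 413.2 g.
Product at 58.3% available Cl: 413.2 / 0.583 = 708.7 g.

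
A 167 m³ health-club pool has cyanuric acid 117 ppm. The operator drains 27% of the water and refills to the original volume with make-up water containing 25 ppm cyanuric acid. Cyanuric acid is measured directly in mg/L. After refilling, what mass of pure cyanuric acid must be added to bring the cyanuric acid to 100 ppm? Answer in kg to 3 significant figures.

1.31 kg

Volume: 167 m³ = 167,000 L.
After draining 27% and refilling: 117 × 0.73 + 25 × 0.27 = 92.16 ppm.
Deficit to target: 100 − 92.16 = 7.84 mg/L.
Mass: 7.84 mg/L × 167,000 L = 1309 g cyanuric acid.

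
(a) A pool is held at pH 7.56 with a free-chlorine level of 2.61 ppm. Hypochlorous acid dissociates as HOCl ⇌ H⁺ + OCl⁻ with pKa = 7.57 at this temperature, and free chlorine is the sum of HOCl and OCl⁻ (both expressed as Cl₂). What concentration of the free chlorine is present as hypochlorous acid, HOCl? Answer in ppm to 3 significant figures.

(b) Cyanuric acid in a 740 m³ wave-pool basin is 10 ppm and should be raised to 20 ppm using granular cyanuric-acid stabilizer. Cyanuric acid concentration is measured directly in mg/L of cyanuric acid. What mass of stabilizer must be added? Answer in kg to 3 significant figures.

(a) 1.32 ppm; (b) 7.40 kg

(a) [OCl⁻]/[HOCl] = 10^(pH − pKa) = 10^(7.56 − 7.57) = 10^-0.01 = 0.9772.
(a) Fraction as HOCl = 1 / (1 + 0.9772) = 0.5058.
(a) HOCl = 0.5058 × 2.61 ppm = 1.32 ppm.

(b) Volume: 740 m³ = 740,000 L.
(b) CYA to add: (20 − 10) = 10 mg/L × 740,000 L = 7400 g cyanuric acid.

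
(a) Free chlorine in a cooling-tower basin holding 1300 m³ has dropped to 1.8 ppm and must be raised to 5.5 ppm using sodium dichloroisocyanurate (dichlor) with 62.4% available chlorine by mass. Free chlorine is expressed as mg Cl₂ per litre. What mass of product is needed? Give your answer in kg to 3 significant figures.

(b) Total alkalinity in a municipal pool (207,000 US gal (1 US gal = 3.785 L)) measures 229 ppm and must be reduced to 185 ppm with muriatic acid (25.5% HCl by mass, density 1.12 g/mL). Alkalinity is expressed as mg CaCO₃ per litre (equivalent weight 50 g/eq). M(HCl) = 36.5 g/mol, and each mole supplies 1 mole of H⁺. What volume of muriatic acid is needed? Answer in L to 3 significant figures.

(a) 7.71 kg; (b) 88.1 L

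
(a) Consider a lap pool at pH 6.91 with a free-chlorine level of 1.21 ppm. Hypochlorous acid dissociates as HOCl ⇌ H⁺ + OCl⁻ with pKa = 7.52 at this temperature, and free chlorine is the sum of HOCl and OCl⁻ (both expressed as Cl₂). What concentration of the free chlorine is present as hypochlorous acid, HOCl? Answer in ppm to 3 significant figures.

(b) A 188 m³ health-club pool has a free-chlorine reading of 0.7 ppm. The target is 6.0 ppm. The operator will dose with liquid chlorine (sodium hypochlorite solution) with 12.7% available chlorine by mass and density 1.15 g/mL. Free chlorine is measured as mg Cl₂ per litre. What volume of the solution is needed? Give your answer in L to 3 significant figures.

(a) [OCl⁻]/[HOCl] = 10^(pH − pKa) = 10^(6.91 − 7.52) = 10^-0.61 = 0.2455.
(a) Fraction as HOCl = 1 / (1 + 0.2455) = 0.8029.
(a) HOCl = 0.8029 × 1.21 ppm = 0.9715 ppm.

(b) Volume: 188 m³ = 188,000 L.
(b) Chlorine deficit: 6.0 − 0.7 = 5.3 ppm = 5.3 mg/L as Cl₂.
(b) Cl₂ equivalent needed: 5.3 mg/L × 188,000 L = 996,400 mg = 996.4 g.
(b) Product at 12.7% available chlorine: 996.4 / 0.127 = 7846 g.
(b) Volume at density 1.15 g/mL: 7846 g ÷ 1.15 g/mL = 6822 mL.

(a) 0.972 ppm; (b) 6.82 L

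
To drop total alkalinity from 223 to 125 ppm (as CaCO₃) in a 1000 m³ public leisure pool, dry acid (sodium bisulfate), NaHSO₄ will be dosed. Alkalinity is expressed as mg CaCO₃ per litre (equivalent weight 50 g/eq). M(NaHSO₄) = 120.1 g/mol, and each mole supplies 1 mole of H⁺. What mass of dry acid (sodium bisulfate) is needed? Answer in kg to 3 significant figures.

235 kg

Volume: 1000 m³ = 1,000,000 L.
Alkalinity to neutralize: (223 − 125) = 98 mg/L as CaCO₃ × 1,000,000 L = 98,000 g as CaCO₃.
Equivalents of H⁺ required: 98,000 ÷ 50 g/eq = 1960 eq = 1960 mol NaHSO₄.
Mass of NaHSO₄: 1960 × 120.1 = 235,400 g.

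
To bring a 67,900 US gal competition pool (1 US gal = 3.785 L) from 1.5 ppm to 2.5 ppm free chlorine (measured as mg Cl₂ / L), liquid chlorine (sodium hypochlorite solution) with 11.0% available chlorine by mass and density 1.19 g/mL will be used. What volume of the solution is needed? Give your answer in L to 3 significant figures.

Volume: 67,900 US gal × 3.785 L/gal = 257,002 L.
Chlorine deficit: 2.5 − 1.5 = 1 ppm = 1 mg/L as Cl₂.
Cl₂ equivalent needed: 1 mg/L × 257,002 L = 257,000 mg = 257 g.
Product at 11.0% available chlorine: 257 / 0.11 = 2336 g.
Volume at density 1.19 g/mL: 2336 g ÷ 1.19 g/mL = 1963 mL.

1.96 L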